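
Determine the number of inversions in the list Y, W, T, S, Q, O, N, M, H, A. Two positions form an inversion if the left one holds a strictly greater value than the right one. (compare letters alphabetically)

Sweep left to right; for each value list the smaller values that follow it:
Y: 9
W: 8
T: 7
S: 6
Q: 5
O: 4
N: 3
M: 2
H: 1
A: 0
Sum: 9 + 8 + 7 + 6 + 5 + 4 + 3 + 2 + 1 + 0 = 45

45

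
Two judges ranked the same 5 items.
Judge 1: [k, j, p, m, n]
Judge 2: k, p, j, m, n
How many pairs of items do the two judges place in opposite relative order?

Assign each item its position (1..5) in the first ordering, then rewrite the second ordering as that position sequence:
positions: k→1, j→2, p→3, m→4, n→5
second ordering as positions: [1, 3, 2, 4, 5]
Discordant pairs = inversions in this position sequence.
1: 0
3: 2 → 1
2: 0
4: 0
5: 0
Total: 0 + 1 + 0 + 0 + 0 = 1

1 discordant pair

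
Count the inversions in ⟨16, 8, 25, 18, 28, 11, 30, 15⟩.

There are 11 inversions.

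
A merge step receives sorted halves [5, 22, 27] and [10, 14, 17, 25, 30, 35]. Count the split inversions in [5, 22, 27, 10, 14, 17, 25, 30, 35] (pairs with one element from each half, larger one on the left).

7 cross-inversions

For each element r of the right run, count left-run elements greater than r:
r = 10: 22, 27 → 2
r = 14: 22, 27 → 2
r = 17: 22, 27 → 2
r = 25: 27 → 1
r = 30: none → 0
r = 35: none → 0
Cross-inversions: 2 + 2 + 2 + 1 + 0 + 0 = 7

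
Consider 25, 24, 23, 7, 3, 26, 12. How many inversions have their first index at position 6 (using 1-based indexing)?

1

The element at index 6 is 26.
Elements after it: 12
Those smaller than 26: 12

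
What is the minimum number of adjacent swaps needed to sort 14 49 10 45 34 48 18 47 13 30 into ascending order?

Minimum adjacent swaps = number of inversions (each swap of adjacent out-of-order elements removes one inversion and no swap can remove more).
Count inversions — for each element, later elements that are smaller:
14: 10, 13 → 2
49: 10, 45, 34, 48, 18, 47, 13, 30 → 8
10: none → 0
45: 34, 18, 13, 30 → 4
34: 18, 13, 30 → 3
48: 18, 47, 13, 30 → 4
18: 13 → 1
47: 13, 30 → 2
13: none → 0
30: none → 0
Total inversions: 2 + 8 + 0 + 4 + 3 + 4 + 1 + 2 + 0 + 0 = 24

24 adjacent swaps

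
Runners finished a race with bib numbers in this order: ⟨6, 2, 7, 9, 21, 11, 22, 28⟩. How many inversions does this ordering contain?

Inversions: 2

For each element, count later entries that are smaller:
6 → 2 → 1
2 → none → 0
7 → none → 0
9 → none → 0
21 → 11 → 1
11 → none → 0
22 → none → 0
28 → none → 0
Sum: 1 + 0 + 0 + 0 + 1 + 0 + 0 + 0 = 2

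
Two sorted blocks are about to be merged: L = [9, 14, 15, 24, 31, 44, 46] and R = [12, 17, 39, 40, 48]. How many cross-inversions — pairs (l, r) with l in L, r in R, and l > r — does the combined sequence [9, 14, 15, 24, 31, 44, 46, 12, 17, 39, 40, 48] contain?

14

Count, for every r in R, how many entries of L exceed r:
r = 12: 14, 15, 24, 31, 44, 46 → 6
r = 17: 24, 31, 44, 46 → 4
r = 39: 44, 46 → 2
r = 40: 44, 46 → 2
r = 48: none → 0
Cross-inversions: 6 + 4 + 2 + 2 + 0 = 14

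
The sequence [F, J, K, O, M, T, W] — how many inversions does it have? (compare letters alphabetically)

There is 1 inversion.

Sweep left to right; for each value list the smaller values that follow it:
F → none → 0
J → none → 0
K → none → 0
O → M → 1
M → none → 0
T → none → 0
W → none → 0
Sum: 0 + 0 + 0 + 1 + 0 + 0 + 0 = 1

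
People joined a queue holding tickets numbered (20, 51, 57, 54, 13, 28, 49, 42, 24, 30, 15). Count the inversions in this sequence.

There are 35 inversions.

For each element, count later entries that are smaller:
20 → 13, 15 → 2
51 → 13, 28, 49, 42, 24, 30, 15 → 7
57 → 54, 13, 28, 49, 42, 24, 30, 15 → 8
54 → 13, 28, 49, 42, 24, 30, 15 → 7
13 → none → 0
28 → 24, 15 → 2
49 → 42, 24, 30, 15 → 4
42 → 24, 30, 15 → 3
24 → 15 → 1
30 → 15 → 1
15 → none → 0
Sum: 2 + 7 + 8 + 7 + 0 + 2 + 4 + 3 + 1 + 1 + 0 = 35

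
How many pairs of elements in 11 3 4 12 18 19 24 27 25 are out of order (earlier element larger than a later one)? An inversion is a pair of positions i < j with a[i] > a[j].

3

Count, for each position, how many later elements it exceeds:
11: 2
3: 0
4: 0
12: 0
18: 0
19: 0
24: 0
27: 1
25: 0
Sum: 2 + 0 + 0 + 0 + 0 + 0 + 0 + 1 + 0 = 3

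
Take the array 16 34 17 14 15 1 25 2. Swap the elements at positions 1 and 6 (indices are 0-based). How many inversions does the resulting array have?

18 inversions

Positions 1 and 6 hold 34 and 25; after swapping, the array is [16, 25, 17, 14, 15, 1, 34, 2].
Element-by-element contributions:
16: 4
25: 5
17: 4
14: 2
15: 2
1: 0
34: 1
2: 0
Sum: 4 + 5 + 4 + 2 + 2 + 0 + 1 + 0 = 18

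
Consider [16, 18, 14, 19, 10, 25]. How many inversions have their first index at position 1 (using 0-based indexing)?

2

The element at index 1 is 18.
Elements after it: 14, 19, 10, 25
Those smaller than 18: 14, 10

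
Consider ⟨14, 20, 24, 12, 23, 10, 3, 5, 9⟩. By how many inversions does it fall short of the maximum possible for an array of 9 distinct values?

9 inversions short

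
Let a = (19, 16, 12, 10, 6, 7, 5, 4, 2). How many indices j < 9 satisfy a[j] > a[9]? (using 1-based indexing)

8

The element at index 9 is 2.
Elements before it: 19, 16, 12, 10, 6, 7, 5, 4
Those larger than 2: 19, 16, 12, 10, 6, 7, 5, 4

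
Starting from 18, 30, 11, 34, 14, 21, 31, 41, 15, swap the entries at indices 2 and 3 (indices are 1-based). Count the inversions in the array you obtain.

Inversions: 13

Positions 2 and 3 hold 30 and 11; after swapping, the array is [18, 11, 30, 34, 14, 21, 31, 41, 15].
Count, for each position, how many later elements it exceeds:
18 → 11, 14, 15 → 3
11 → none → 0
30 → 14, 21, 15 → 3
34 → 14, 21, 31, 15 → 4
14 → none → 0
21 → 15 → 1
31 → 15 → 1
41 → 15 → 1
15 → none → 0
Sum: 3 + 0 + 3 + 4 + 0 + 1 + 1 + 1 + 0 = 13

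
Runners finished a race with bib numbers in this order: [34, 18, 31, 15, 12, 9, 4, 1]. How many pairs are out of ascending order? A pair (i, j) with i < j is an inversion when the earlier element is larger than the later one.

27

Count, for each position, how many later elements it exceeds:
34 → 18, 31, 15, 12, 9, 4, 1 → 7
18 → 15, 12, 9, 4, 1 → 5
31 → 15, 12, 9, 4, 1 → 5
15 → 12, 9, 4, 1 → 4
12 → 9, 4, 1 → 3
9 → 4, 1 → 2
4 → 1 → 1
1 → none → 0
Sum: 7 + 5 + 5 + 4 + 3 + 2 + 1 + 0 = 27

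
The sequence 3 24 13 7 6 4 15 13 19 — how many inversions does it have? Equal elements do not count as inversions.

Sweep left to right; for each value list the smaller values that follow it:
3: 0
24: 7
13: 3
7: 2
6: 1
4: 0
15: 1
13: 0
19: 0
Sum: 0 + 7 + 3 + 2 + 1 + 0 + 1 + 0 + 0 = 14

14 inversions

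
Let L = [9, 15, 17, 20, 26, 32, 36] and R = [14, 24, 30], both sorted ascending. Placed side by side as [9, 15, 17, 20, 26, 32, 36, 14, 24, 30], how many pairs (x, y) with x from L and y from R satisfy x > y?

Take each right-half value and tally the left-half values above it:
r = 14: 15, 17, 20, 26, 32, 36 → 6
r = 24: 26, 32, 36 → 3
r = 30: 32, 36 → 2
Cross-inversions: 6 + 3 + 2 = 11

11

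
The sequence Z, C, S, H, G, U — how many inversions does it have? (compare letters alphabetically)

8 out-of-order pairs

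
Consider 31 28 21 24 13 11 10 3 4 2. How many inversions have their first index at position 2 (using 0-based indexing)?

The element at index 2 is 21.
Elements after it: 24, 13, 11, 10, 3, 4, 2
Those smaller than 21: 13, 11, 10, 3, 4, 2

6 such elements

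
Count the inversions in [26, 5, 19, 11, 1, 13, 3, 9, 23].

For each element, count later entries that are smaller:
26 → 5, 19, 11, 1, 13, 3, 9, 23 → 8
5 → 1, 3 → 2
19 → 11, 1, 13, 3, 9 → 5
11 → 1, 3, 9 → 3
1 → none → 0
13 → 3, 9 → 2
3 → none → 0
9 → none → 0
23 → none → 0
Sum: 8 + 2 + 5 + 3 + 0 + 2 + 0 + 0 + 0 = 20

There are 20 inversions.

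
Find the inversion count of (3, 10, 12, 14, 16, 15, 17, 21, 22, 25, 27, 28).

1 out-of-order pair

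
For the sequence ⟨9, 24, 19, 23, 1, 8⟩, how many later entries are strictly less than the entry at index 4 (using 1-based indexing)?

2

The element at index 4 is 23.
Elements after it: 1, 8
Those smaller than 23: 1, 8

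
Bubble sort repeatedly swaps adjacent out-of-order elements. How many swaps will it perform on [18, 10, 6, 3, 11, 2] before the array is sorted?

12

The minimum number of adjacent swaps to sort an array equals its inversion count, since every such swap removes exactly one inversion.
Count inversions — for each element, later elements that are smaller:
18: 10, 6, 3, 11, 2 → 5
10: 6, 3, 2 → 3
6: 3, 2 → 2
3: 2 → 1
11: 2 → 1
2: none → 0
Total inversions: 5 + 3 + 2 + 1 + 1 + 0 = 12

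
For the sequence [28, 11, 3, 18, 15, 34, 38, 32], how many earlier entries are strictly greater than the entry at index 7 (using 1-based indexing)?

0

The element at index 7 is 38.
Elements before it: 28, 11, 3, 18, 15, 34
None of them are larger than 38.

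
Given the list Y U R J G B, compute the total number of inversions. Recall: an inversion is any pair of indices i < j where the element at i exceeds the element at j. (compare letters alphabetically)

15

Count, for each position, how many later elements it exceeds:
Y: 5
U: 4
R: 3
J: 2
G: 1
B: 0
Sum: 5 + 4 + 3 + 2 + 1 + 0 = 15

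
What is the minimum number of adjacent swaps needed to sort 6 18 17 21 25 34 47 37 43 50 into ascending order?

Each adjacent swap fixes exactly one inversion, so the minimum swap count equals the number of inversions.
Count inversions — for each element, later elements that are smaller:
6: none → 0
18: 17 → 1
17: none → 0
21: none → 0
25: none → 0
34: none → 0
47: 37, 43 → 2
37: none → 0
43: none → 0
50: none → 0
Total inversions: 0 + 1 + 0 + 0 + 0 + 0 + 2 + 0 + 0 + 0 = 3

3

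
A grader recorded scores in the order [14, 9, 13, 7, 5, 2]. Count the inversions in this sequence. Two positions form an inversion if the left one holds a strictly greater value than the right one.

Count, for each position, how many later elements it exceeds:
14 → 9, 13, 7, 5, 2 → 5
9 → 7, 5, 2 → 3
13 → 7, 5, 2 → 3
7 → 5, 2 → 2
5 → 2 → 1
2 → none → 0
Sum: 5 + 3 + 3 + 2 + 1 + 0 = 14

14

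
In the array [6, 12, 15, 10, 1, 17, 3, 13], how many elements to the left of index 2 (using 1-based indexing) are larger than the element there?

0

The element at index 2 is 12.
Elements before it: 6
None of them are larger than 12.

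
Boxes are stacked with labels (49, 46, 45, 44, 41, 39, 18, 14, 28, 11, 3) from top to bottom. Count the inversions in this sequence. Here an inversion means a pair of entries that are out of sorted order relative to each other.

53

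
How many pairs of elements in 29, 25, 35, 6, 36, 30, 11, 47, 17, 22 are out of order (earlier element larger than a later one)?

For each element, count later entries that are smaller:
29: 5
25: 4
35: 5
6: 0
36: 4
30: 3
11: 0
47: 2
17: 0
22: 0
Sum: 5 + 4 + 5 + 0 + 4 + 3 + 0 + 2 + 0 + 0 = 23

23 out-of-order pairs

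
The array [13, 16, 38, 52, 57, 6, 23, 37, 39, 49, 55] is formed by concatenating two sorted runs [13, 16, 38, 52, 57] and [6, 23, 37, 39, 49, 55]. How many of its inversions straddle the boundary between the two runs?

Count, for every r in R, how many entries of L exceed r:
r = 6: 13, 16, 38, 52, 57 → 5
r = 23: 38, 52, 57 → 3
r = 37: 38, 52, 57 → 3
r = 39: 52, 57 → 2
r = 49: 52, 57 → 2
r = 55: 57 → 1
Cross-inversions: 5 + 3 + 3 + 2 + 2 + 1 = 16

16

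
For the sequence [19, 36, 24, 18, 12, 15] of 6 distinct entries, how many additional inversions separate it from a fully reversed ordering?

3

Maximum inversions for 6 distinct elements is C(6, 2) = 6·5/2 = 15.
Current inversions — for each element, count later smaller elements:
19: 3
36: 4
24: 3
18: 2
12: 0
15: 0
Current total: 3 + 4 + 3 + 2 + 0 + 0 = 12
Shortfall: 15 − 12 = 3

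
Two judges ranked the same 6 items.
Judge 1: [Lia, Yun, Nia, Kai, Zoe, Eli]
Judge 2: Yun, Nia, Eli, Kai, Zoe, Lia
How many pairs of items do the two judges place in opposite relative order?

Assign each item its position (1..6) in the first ordering, then rewrite the second ordering as that position sequence:
positions: Lia→1, Yun→2, Nia→3, Kai→4, Zoe→5, Eli→6
second ordering as positions: [2, 3, 6, 4, 5, 1]
Discordant pairs = inversions in this position sequence.
2: 1 → 1
3: 1 → 1
6: 4, 5, 1 → 3
4: 1 → 1
5: 1 → 1
1: 0
Total: 1 + 1 + 3 + 1 + 1 + 0 = 7

7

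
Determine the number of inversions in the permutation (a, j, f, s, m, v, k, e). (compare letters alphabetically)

11 inversions

Count, for each position, how many later elements it exceeds:
a: 0
j: 2
f: 1
s: 3
m: 2
v: 2
k: 1
e: 0
Sum: 0 + 2 + 1 + 3 + 2 + 2 + 1 + 0 = 11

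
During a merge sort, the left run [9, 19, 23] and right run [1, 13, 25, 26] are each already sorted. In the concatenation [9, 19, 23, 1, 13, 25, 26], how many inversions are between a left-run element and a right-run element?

Split inversions: 5

For each element r of the right run, count left-run elements greater than r:
r = 1: 9, 19, 23 → 3
r = 13: 19, 23 → 2
r = 25: none → 0
r = 26: none → 0
Cross-inversions: 3 + 2 + 0 + 0 = 5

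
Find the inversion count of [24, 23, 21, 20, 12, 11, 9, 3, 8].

Sweep left to right; for each value list the smaller values that follow it:
24 → 23, 21, 20, 12, 11, 9, 3, 8 → 8
23 → 21, 20, 12, 11, 9, 3, 8 → 7
21 → 20, 12, 11, 9, 3, 8 → 6
20 → 12, 11, 9, 3, 8 → 5
12 → 11, 9, 3, 8 → 4
11 → 9, 3, 8 → 3
9 → 3, 8 → 2
3 → none → 0
8 → none → 0
Sum: 8 + 7 + 6 + 5 + 4 + 3 + 2 + 0 + 0 = 35

Inversions: 35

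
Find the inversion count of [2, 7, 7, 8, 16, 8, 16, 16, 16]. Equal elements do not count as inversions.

1

For each element, count later entries that are smaller:
2 → none → 0
7 → none → 0
7 → none → 0
8 → none → 0
16 → 8 → 1
8 → none → 0
16 → none → 0
16 → none → 0
16 → none → 0
Sum: 0 + 0 + 0 + 0 + 1 + 0 + 0 + 0 + 0 = 1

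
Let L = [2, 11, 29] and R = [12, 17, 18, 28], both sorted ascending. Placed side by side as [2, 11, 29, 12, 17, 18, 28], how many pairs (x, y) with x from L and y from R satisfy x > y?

4 cross-inversions

For each element r of the right run, count left-run elements greater than r:
r = 12: 29 → 1
r = 17: 29 → 1
r = 18: 29 → 1
r = 28: 29 → 1
Cross-inversions: 1 + 1 + 1 + 1 = 4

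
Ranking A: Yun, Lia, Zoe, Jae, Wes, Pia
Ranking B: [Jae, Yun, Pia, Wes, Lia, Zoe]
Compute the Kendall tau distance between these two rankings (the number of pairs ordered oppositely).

8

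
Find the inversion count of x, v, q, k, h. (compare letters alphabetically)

There are 10 inversions.

For each element, count later entries that are smaller:
x → v, q, k, h → 4
v → q, k, h → 3
q → k, h → 2
k → h → 1
h → none → 0
Sum: 4 + 3 + 2 + 1 + 0 = 10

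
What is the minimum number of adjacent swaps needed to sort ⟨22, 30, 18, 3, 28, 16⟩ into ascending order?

Each adjacent swap fixes exactly one inversion, so the minimum swap count equals the number of inversions.
Count inversions — for each element, later elements that are smaller:
22: 18, 3, 16 → 3
30: 18, 3, 28, 16 → 4
18: 3, 16 → 2
3: none → 0
28: 16 → 1
16: none → 0
Total inversions: 3 + 4 + 2 + 0 + 1 + 0 = 10

10 adjacent swaps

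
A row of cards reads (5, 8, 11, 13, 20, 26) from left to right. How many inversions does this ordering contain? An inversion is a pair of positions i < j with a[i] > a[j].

Sweep left to right; for each value list the smaller values that follow it:
5: 0
8: 0
11: 0
13: 0
20: 0
26: 0
Sum: 0 + 0 + 0 + 0 + 0 + 0 = 0

0 inversions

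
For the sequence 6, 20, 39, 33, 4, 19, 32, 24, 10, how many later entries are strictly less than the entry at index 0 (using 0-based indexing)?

1 such element

The element at index 0 is 6.
Elements after it: 20, 39, 33, 4, 19, 32, 24, 10
Those smaller than 6: 4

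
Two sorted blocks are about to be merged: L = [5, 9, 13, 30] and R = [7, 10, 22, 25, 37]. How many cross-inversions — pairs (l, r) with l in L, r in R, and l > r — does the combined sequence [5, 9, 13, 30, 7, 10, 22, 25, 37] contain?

7

For each element r of the right run, count left-run elements greater than r:
r = 7: 9, 13, 30 → 3
r = 10: 13, 30 → 2
r = 22: 30 → 1
r = 25: 30 → 1
r = 37: none → 0
Cross-inversions: 3 + 2 + 1 + 1 + 0 = 7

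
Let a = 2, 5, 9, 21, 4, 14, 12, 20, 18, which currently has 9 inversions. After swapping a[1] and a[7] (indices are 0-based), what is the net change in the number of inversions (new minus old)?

+7

Positions 1 and 7 hold 5 and 20; after swapping, the array is [2, 20, 9, 21, 4, 14, 12, 5, 18].
Count, for each position, how many later elements it exceeds:
2: 0
20: 6
9: 2
21: 5
4: 0
14: 2
12: 1
5: 0
18: 0
Sum: 0 + 6 + 2 + 5 + 0 + 2 + 1 + 0 + 0 = 16
Change: 16 − 9 = +7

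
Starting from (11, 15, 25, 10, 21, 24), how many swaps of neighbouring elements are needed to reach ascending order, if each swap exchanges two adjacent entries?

Each adjacent swap fixes exactly one inversion, so the minimum swap count equals the number of inversions.
Count inversions — for each element, later elements that are smaller:
11: 10 → 1
15: 10 → 1
25: 10, 21, 24 → 3
10: none → 0
21: none → 0
24: none → 0
Total inversions: 1 + 1 + 3 + 0 + 0 + 0 = 5

There are 5 swaps.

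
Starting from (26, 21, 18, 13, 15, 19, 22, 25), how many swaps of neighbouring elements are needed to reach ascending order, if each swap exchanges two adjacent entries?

13

Minimum adjacent swaps = number of inversions (each swap of adjacent out-of-order elements removes one inversion and no swap can remove more).
Count inversions — for each element, later elements that are smaller:
26: 21, 18, 13, 15, 19, 22, 25 → 7
21: 18, 13, 15, 19 → 4
18: 13, 15 → 2
13: none → 0
15: none → 0
19: none → 0
22: none → 0
25: none → 0
Total inversions: 7 + 4 + 2 + 0 + 0 + 0 + 0 + 0 = 13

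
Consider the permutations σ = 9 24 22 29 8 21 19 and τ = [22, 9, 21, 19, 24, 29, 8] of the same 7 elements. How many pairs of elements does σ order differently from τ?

Assign each item its position (1..7) in the first ordering, then rewrite the second ordering as that position sequence:
positions: 9→1, 24→2, 22→3, 29→4, 8→5, 21→6, 19→7
second ordering as positions: [3, 1, 6, 7, 2, 4, 5]
Discordant pairs = inversions in this position sequence.
3: 1, 2 → 2
1: 0
6: 2, 4, 5 → 3
7: 2, 4, 5 → 3
2: 0
4: 0
5: 0
Total: 2 + 0 + 3 + 3 + 0 + 0 + 0 = 8

8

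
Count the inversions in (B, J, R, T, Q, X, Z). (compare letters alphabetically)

Sweep left to right; for each value list the smaller values that follow it:
B: 0
J: 0
R: 1
T: 1
Q: 0
X: 0
Z: 0
Sum: 0 + 0 + 1 + 1 + 0 + 0 + 0 = 2

2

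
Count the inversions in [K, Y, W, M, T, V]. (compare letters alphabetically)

7 out-of-order pairs

Sweep left to right; for each value list the smaller values that follow it:
K → none → 0
Y → W, M, T, V → 4
W → M, T, V → 3
M → none → 0
T → none → 0
V → none → 0
Sum: 0 + 4 + 3 + 0 + 0 + 0 = 7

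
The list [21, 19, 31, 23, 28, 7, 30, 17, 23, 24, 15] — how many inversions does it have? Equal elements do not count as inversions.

Sweep left to right; for each value list the smaller values that follow it:
21: 4
19: 3
31: 8
23: 3
28: 5
7: 0
30: 4
17: 1
23: 1
24: 1
15: 0
Sum: 4 + 3 + 8 + 3 + 5 + 0 + 4 + 1 + 1 + 1 + 0 = 30

30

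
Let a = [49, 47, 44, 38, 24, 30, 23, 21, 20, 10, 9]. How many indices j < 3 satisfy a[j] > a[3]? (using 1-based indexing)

2

The element at index 3 is 44.
Elements before it: 49, 47
Those larger than 44: 49, 47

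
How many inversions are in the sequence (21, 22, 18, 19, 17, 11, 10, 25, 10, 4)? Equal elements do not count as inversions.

Sweep left to right; for each value list the smaller values that follow it:
21: 7
22: 7
18: 5
19: 5
17: 4
11: 3
10: 1
25: 2
10: 1
4: 0
Sum: 7 + 7 + 5 + 5 + 4 + 3 + 1 + 2 + 1 + 0 = 35

35 inversions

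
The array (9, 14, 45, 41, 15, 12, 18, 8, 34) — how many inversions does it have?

Sweep left to right; for each value list the smaller values that follow it:
9 → 8 → 1
14 → 12, 8 → 2
45 → 41, 15, 12, 18, 8, 34 → 6
41 → 15, 12, 18, 8, 34 → 5
15 → 12, 8 → 2
12 → 8 → 1
18 → 8 → 1
8 → none → 0
34 → none → 0
Sum: 1 + 2 + 6 + 5 + 2 + 1 + 1 + 0 + 0 = 18

18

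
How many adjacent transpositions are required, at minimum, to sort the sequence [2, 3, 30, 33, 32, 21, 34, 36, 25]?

9 swaps

The minimum number of adjacent swaps to sort an array equals its inversion count, since every such swap removes exactly one inversion.
Count inversions — for each element, later elements that are smaller:
2: none → 0
3: none → 0
30: 21, 25 → 2
33: 32, 21, 25 → 3
32: 21, 25 → 2
21: none → 0
34: 25 → 1
36: 25 → 1
25: none → 0
Total inversions: 0 + 0 + 2 + 3 + 2 + 0 + 1 + 1 + 0 = 9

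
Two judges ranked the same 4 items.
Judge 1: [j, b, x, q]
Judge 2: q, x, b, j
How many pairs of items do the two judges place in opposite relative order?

There are 6 discordant pairs.

Assign each item its position (1..4) in the first ordering, then rewrite the second ordering as that position sequence:
positions: j→1, b→2, x→3, q→4
second ordering as positions: [4, 3, 2, 1]
Discordant pairs = inversions in this position sequence.
4: 3, 2, 1 → 3
3: 2, 1 → 2
2: 1 → 1
1: 0
Total: 3 + 2 + 1 + 0 = 6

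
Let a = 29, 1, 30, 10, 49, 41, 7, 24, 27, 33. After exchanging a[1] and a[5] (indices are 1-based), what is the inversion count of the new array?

Positions 1 and 5 hold 29 and 49; after swapping, the array is [49, 1, 30, 10, 29, 41, 7, 24, 27, 33].
For each element, count later entries that are smaller:
49 → 1, 30, 10, 29, 41, 7, 24, 27, 33 → 9
1 → none → 0
30 → 10, 29, 7, 24, 27 → 5
10 → 7 → 1
29 → 7, 24, 27 → 3
41 → 7, 24, 27, 33 → 4
7 → none → 0
24 → none → 0
27 → none → 0
33 → none → 0
Sum: 9 + 0 + 5 + 1 + 3 + 4 + 0 + 0 + 0 + 0 = 22

22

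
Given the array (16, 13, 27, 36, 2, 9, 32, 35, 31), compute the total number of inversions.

For each element, count later entries that are smaller:
16: 3
13: 2
27: 2
36: 5
2: 0
9: 0
32: 1
35: 1
31: 0
Sum: 3 + 2 + 2 + 5 + 0 + 0 + 1 + 1 + 0 = 14

14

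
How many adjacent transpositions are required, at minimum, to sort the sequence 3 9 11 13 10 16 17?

2

Minimum adjacent swaps = number of inversions (each swap of adjacent out-of-order elements removes one inversion and no swap can remove more).
Count inversions — for each element, later elements that are smaller:
3: none → 0
9: none → 0
11: 10 → 1
13: 10 → 1
10: none → 0
16: none → 0
17: none → 0
Total inversions: 0 + 0 + 1 + 1 + 0 + 0 + 0 = 2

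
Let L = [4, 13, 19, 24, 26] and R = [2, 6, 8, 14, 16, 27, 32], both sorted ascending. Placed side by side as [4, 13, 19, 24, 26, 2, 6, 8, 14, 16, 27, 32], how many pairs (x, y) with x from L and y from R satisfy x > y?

19

Take each right-half value and tally the left-half values above it:
r = 2: 4, 13, 19, 24, 26 → 5
r = 6: 13, 19, 24, 26 → 4
r = 8: 13, 19, 24, 26 → 4
r = 14: 19, 24, 26 → 3
r = 16: 19, 24, 26 → 3
r = 27: none → 0
r = 32: none → 0
Cross-inversions: 5 + 4 + 4 + 3 + 3 + 0 + 0 = 19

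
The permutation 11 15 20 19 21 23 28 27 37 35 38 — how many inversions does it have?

Count, for each position, how many later elements it exceeds:
11: 0
15: 0
20: 1
19: 0
21: 0
23: 0
28: 1
27: 0
37: 1
35: 0
38: 0
Sum: 0 + 0 + 1 + 0 + 0 + 0 + 1 + 0 + 1 + 0 + 0 = 3

3 inversions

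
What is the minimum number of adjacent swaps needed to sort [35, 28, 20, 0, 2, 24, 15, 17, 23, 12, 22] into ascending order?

33 adjacent swaps

Minimum adjacent swaps = number of inversions (each swap of adjacent out-of-order elements removes one inversion and no swap can remove more).
Count inversions — for each element, later elements that are smaller:
35: 28, 20, 0, 2, 24, 15, 17, 23, 12, 22 → 10
28: 20, 0, 2, 24, 15, 17, 23, 12, 22 → 9
20: 0, 2, 15, 17, 12 → 5
0: none → 0
2: none → 0
24: 15, 17, 23, 12, 22 → 5
15: 12 → 1
17: 12 → 1
23: 12, 22 → 2
12: none → 0
22: none → 0
Total inversions: 10 + 9 + 5 + 0 + 0 + 5 + 1 + 1 + 2 + 0 + 0 = 33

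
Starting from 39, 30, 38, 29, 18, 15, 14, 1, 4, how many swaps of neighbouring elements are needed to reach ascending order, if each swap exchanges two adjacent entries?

34

Each adjacent swap fixes exactly one inversion, so the minimum swap count equals the number of inversions.
Count inversions — for each element, later elements that are smaller:
39: 30, 38, 29, 18, 15, 14, 1, 4 → 8
30: 29, 18, 15, 14, 1, 4 → 6
38: 29, 18, 15, 14, 1, 4 → 6
29: 18, 15, 14, 1, 4 → 5
18: 15, 14, 1, 4 → 4
15: 14, 1, 4 → 3
14: 1, 4 → 2
1: none → 0
4: none → 0
Total inversions: 8 + 6 + 6 + 5 + 4 + 3 + 2 + 0 + 0 = 34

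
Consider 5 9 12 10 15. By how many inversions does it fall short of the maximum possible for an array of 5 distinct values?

9 inversions short

Maximum inversions for 5 distinct elements is C(5, 2) = 5·4/2 = 10.
Current inversions — for each element, count later smaller elements:
5: 0
9: 0
12: 1
10: 0
15: 0
Current total: 0 + 0 + 1 + 0 + 0 = 1
Shortfall: 10 − 1 = 9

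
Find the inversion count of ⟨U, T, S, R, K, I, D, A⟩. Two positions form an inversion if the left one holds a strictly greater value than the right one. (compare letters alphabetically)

For each element, count later entries that are smaller:
U: 7
T: 6
S: 5
R: 4
K: 3
I: 2
D: 1
A: 0
Sum: 7 + 6 + 5 + 4 + 3 + 2 + 1 + 0 = 28

28 inversions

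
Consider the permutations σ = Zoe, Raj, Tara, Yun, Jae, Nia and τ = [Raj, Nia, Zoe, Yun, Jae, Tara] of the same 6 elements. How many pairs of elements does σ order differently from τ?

Discordant pairs: 7

Assign each item its position (1..6) in the first ordering, then rewrite the second ordering as that position sequence:
positions: Zoe→1, Raj→2, Tara→3, Yun→4, Jae→5, Nia→6
second ordering as positions: [2, 6, 1, 4, 5, 3]
Discordant pairs = inversions in this position sequence.
2: 1 → 1
6: 1, 4, 5, 3 → 4
1: 0
4: 3 → 1
5: 3 → 1
3: 0
Total: 1 + 4 + 0 + 1 + 1 + 0 = 7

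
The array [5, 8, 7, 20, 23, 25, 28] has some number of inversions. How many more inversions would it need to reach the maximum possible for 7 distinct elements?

Maximum inversions for 7 distinct elements is C(7, 2) = 7·6/2 = 21.
Current inversions — for each element, count later smaller elements:
5: 0
8: 1
7: 0
20: 0
23: 0
25: 0
28: 0
Current total: 0 + 1 + 0 + 0 + 0 + 0 + 0 = 1
Shortfall: 21 − 1 = 20

20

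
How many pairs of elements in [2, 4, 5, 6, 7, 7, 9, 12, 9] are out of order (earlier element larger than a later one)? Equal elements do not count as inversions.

Sweep left to right; for each value list the smaller values that follow it:
2 → none → 0
4 → none → 0
5 → none → 0
6 → none → 0
7 → none → 0
7 → none → 0
9 → none → 0
12 → 9 → 1
9 → none → 0
Sum: 0 + 0 + 0 + 0 + 0 + 0 + 0 + 1 + 0 = 1

1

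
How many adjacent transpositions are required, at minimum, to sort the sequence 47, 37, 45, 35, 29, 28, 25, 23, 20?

The minimum number of adjacent swaps to sort an array equals its inversion count, since every such swap removes exactly one inversion.
Count inversions — for each element, later elements that are smaller:
47: 37, 45, 35, 29, 28, 25, 23, 20 → 8
37: 35, 29, 28, 25, 23, 20 → 6
45: 35, 29, 28, 25, 23, 20 → 6
35: 29, 28, 25, 23, 20 → 5
29: 28, 25, 23, 20 → 4
28: 25, 23, 20 → 3
25: 23, 20 → 2
23: 20 → 1
20: none → 0
Total inversions: 8 + 6 + 6 + 5 + 4 + 3 + 2 + 1 + 0 = 35

35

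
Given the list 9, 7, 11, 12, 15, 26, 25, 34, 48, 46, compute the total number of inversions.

3 inversions

Element-by-element contributions:
9: 1
7: 0
11: 0
12: 0
15: 0
26: 1
25: 0
34: 0
48: 1
46: 0
Sum: 1 + 0 + 0 + 0 + 0 + 1 + 0 + 0 + 1 + 0 = 3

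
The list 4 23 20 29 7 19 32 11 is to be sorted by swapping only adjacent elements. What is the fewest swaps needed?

Each adjacent swap fixes exactly one inversion, so the minimum swap count equals the number of inversions.
Count inversions — for each element, later elements that are smaller:
4: none → 0
23: 20, 7, 19, 11 → 4
20: 7, 19, 11 → 3
29: 7, 19, 11 → 3
7: none → 0
19: 11 → 1
32: 11 → 1
11: none → 0
Total inversions: 0 + 4 + 3 + 3 + 0 + 1 + 1 + 0 = 12

12 swaps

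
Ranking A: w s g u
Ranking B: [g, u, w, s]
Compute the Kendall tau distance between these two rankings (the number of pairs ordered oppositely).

4 discordant pairs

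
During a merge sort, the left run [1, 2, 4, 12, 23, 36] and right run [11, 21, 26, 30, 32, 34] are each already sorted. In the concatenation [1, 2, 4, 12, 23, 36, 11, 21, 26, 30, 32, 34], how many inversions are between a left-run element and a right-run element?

For each element r of the right run, count left-run elements greater than r:
r = 11: 12, 23, 36 → 3
r = 21: 23, 36 → 2
r = 26: 36 → 1
r = 30: 36 → 1
r = 32: 36 → 1
r = 34: 36 → 1
Cross-inversions: 3 + 2 + 1 + 1 + 1 + 1 = 9

9 cross-inversions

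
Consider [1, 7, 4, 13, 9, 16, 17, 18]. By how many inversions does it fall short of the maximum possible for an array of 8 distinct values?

26 inversions short

Maximum inversions for 8 distinct elements is C(8, 2) = 8·7/2 = 28.
Current inversions — for each element, count later smaller elements:
1: 0
7: 1
4: 0
13: 1
9: 0
16: 0
17: 0
18: 0
Current total: 0 + 1 + 0 + 1 + 0 + 0 + 0 + 0 = 2
Shortfall: 28 − 2 = 26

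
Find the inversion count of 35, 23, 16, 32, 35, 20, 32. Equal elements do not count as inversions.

There are 10 out-of-order pairs.

Listing every pair i<j with a[i]>a[j] (using 0-based positions):
(0,1): 35 > 23
(0,2): 35 > 16
(0,3): 35 > 32
(0,5): 35 > 20
(0,6): 35 > 32
(1,2): 23 > 16
(1,5): 23 > 20
(3,5): 32 > 20
(4,5): 35 > 20
(4,6): 35 > 32
That's 10 pairs.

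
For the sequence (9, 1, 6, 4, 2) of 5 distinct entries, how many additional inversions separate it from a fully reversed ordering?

Maximum inversions for 5 distinct elements is C(5, 2) = 5·4/2 = 10.
Current inversions — for each element, count later smaller elements:
9: 4
1: 0
6: 2
4: 1
2: 0
Current total: 4 + 0 + 2 + 1 + 0 = 7
Shortfall: 10 − 7 = 3

3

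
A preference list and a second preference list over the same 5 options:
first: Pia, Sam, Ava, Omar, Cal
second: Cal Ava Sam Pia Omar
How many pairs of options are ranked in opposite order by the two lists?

Pairs: 7

Assign each item its position (1..5) in the first ordering, then rewrite the second ordering as that position sequence:
positions: Pia→1, Sam→2, Ava→3, Omar→4, Cal→5
second ordering as positions: [5, 3, 2, 1, 4]
Discordant pairs = inversions in this position sequence.
5: 3, 2, 1, 4 → 4
3: 2, 1 → 2
2: 1 → 1
1: 0
4: 0
Total: 4 + 2 + 1 + 0 + 0 = 7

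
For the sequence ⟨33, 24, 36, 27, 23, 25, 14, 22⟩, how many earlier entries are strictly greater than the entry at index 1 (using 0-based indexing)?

1

The element at index 1 is 24.
Elements before it: 33
Those larger than 24: 33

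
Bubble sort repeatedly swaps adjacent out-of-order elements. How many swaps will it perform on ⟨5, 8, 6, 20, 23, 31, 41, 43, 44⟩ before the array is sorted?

1 adjacent swap

The minimum number of adjacent swaps to sort an array equals its inversion count, since every such swap removes exactly one inversion.
Count inversions — for each element, later elements that are smaller:
5: none → 0
8: 6 → 1
6: none → 0
20: none → 0
23: none → 0
31: none → 0
41: none → 0
43: none → 0
44: none → 0
Total inversions: 0 + 1 + 0 + 0 + 0 + 0 + 0 + 0 + 0 = 1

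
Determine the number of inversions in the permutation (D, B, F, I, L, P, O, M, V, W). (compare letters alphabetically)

Element-by-element contributions:
D → B → 1
B → none → 0
F → none → 0
I → none → 0
L → none → 0
P → O, M → 2
O → M → 1
M → none → 0
V → none → 0
W → none → 0
Sum: 1 + 0 + 0 + 0 + 0 + 2 + 1 + 0 + 0 + 0 = 4

There are 4 inversions.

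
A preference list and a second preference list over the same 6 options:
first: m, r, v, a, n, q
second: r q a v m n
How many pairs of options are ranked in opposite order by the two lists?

Assign each item its position (1..6) in the first ordering, then rewrite the second ordering as that position sequence:
positions: m→1, r→2, v→3, a→4, n→5, q→6
second ordering as positions: [2, 6, 4, 3, 1, 5]
Discordant pairs = inversions in this position sequence.
2: 1 → 1
6: 4, 3, 1, 5 → 4
4: 3, 1 → 2
3: 1 → 1
1: 0
5: 0
Total: 1 + 4 + 2 + 1 + 0 + 0 = 8

8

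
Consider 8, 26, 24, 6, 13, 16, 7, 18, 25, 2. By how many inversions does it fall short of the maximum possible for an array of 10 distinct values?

Maximum inversions for 10 distinct elements is C(10, 2) = 10·9/2 = 45.
Current inversions — for each element, count later smaller elements:
8: 3
26: 8
24: 6
6: 1
13: 2
16: 2
7: 1
18: 1
25: 1
2: 0
Current total: 3 + 8 + 6 + 1 + 2 + 2 + 1 + 1 + 1 + 0 = 25
Shortfall: 45 − 25 = 20

20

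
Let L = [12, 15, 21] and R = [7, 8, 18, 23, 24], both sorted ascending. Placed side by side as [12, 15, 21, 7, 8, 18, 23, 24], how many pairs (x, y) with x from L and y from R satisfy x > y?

Take each right-half value and tally the left-half values above it:
r = 7: 12, 15, 21 → 3
r = 8: 12, 15, 21 → 3
r = 18: 21 → 1
r = 23: none → 0
r = 24: none → 0
Cross-inversions: 3 + 3 + 1 + 0 + 0 = 7

There are 7 cross-inversions.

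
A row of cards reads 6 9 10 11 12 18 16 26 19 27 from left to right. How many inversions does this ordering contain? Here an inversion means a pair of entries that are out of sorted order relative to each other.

2

Element-by-element contributions:
6 → none → 0
9 → none → 0
10 → none → 0
11 → none → 0
12 → none → 0
18 → 16 → 1
16 → none → 0
26 → 19 → 1
19 → none → 0
27 → none → 0
Sum: 0 + 0 + 0 + 0 + 0 + 1 + 0 + 1 + 0 + 0 = 2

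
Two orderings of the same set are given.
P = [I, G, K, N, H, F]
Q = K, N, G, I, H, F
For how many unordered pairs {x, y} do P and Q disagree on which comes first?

Assign each item its position (1..6) in the first ordering, then rewrite the second ordering as that position sequence:
positions: I→1, G→2, K→3, N→4, H→5, F→6
second ordering as positions: [3, 4, 2, 1, 5, 6]
Discordant pairs = inversions in this position sequence.
3: 2, 1 → 2
4: 2, 1 → 2
2: 1 → 1
1: 0
5: 0
6: 0
Total: 2 + 2 + 1 + 0 + 0 + 0 = 5

5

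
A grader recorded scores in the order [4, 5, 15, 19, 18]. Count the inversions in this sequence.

1 inversion

Out-of-order index pairs (0-indexed):
(3,4): 19 > 18
That's 1 pair.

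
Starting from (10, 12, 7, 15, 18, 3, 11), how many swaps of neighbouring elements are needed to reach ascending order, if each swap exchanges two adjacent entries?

Each adjacent swap fixes exactly one inversion, so the minimum swap count equals the number of inversions.
Count inversions — for each element, later elements that are smaller:
10: 7, 3 → 2
12: 7, 3, 11 → 3
7: 3 → 1
15: 3, 11 → 2
18: 3, 11 → 2
3: none → 0
11: none → 0
Total inversions: 2 + 3 + 1 + 2 + 2 + 0 + 0 = 10

10 swaps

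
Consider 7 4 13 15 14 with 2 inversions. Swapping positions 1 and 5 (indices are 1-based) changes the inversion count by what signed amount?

Positions 1 and 5 hold 7 and 14; after swapping, the array is [14, 4, 13, 15, 7].
Sweep left to right; for each value list the smaller values that follow it:
14 → 4, 13, 7 → 3
4 → none → 0
13 → 7 → 1
15 → 7 → 1
7 → none → 0
Sum: 3 + 0 + 1 + 1 + 0 = 5
Change: 5 − 2 = +3

+3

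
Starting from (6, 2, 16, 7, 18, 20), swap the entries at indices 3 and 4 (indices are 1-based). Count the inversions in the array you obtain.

1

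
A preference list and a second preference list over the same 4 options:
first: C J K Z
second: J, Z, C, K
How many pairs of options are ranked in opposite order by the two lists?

3

Assign each item its position (1..4) in the first ordering, then rewrite the second ordering as that position sequence:
positions: C→1, J→2, K→3, Z→4
second ordering as positions: [2, 4, 1, 3]
Discordant pairs = inversions in this position sequence.
2: 1 → 1
4: 1, 3 → 2
1: 0
3: 0
Total: 1 + 2 + 0 + 0 = 3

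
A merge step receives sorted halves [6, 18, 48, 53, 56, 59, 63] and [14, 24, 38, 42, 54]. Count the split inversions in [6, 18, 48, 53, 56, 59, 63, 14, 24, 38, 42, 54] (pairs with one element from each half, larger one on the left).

Take each right-half value and tally the left-half values above it:
r = 14: 18, 48, 53, 56, 59, 63 → 6
r = 24: 48, 53, 56, 59, 63 → 5
r = 38: 48, 53, 56, 59, 63 → 5
r = 42: 48, 53, 56, 59, 63 → 5
r = 54: 56, 59, 63 → 3
Cross-inversions: 6 + 5 + 5 + 5 + 3 = 24

24 split inversions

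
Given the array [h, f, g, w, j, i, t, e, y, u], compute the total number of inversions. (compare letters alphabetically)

15

Count, for each position, how many later elements it exceeds:
h → f, g, e → 3
f → e → 1
g → e → 1
w → j, i, t, e, u → 5
j → i, e → 2
i → e → 1
t → e → 1
e → none → 0
y → u → 1
u → none → 0
Sum: 3 + 1 + 1 + 5 + 2 + 1 + 1 + 0 + 1 + 0 = 15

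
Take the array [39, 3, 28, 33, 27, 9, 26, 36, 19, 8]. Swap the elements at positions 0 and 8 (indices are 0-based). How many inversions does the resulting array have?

Positions 0 and 8 hold 39 and 19; after swapping, the array is [19, 3, 28, 33, 27, 9, 26, 36, 39, 8].
Element-by-element contributions:
19: 3
3: 0
28: 4
33: 4
27: 3
9: 1
26: 1
36: 1
39: 1
8: 0
Sum: 3 + 0 + 4 + 4 + 3 + 1 + 1 + 1 + 1 + 0 = 18

18 inversions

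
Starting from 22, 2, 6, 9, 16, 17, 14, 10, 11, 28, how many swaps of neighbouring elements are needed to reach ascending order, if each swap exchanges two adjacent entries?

Minimum adjacent swaps = number of inversions (each swap of adjacent out-of-order elements removes one inversion and no swap can remove more).
Count inversions — for each element, later elements that are smaller:
22: 2, 6, 9, 16, 17, 14, 10, 11 → 8
2: none → 0
6: none → 0
9: none → 0
16: 14, 10, 11 → 3
17: 14, 10, 11 → 3
14: 10, 11 → 2
10: none → 0
11: none → 0
28: none → 0
Total inversions: 8 + 0 + 0 + 0 + 3 + 3 + 2 + 0 + 0 + 0 = 16

16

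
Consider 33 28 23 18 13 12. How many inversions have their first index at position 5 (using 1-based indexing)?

The element at index 5 is 13.
Elements after it: 12
Those smaller than 13: 12

1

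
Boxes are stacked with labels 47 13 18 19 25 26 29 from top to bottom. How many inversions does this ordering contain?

6

Out-of-order index pairs (1-indexed):
(1,2): 47 > 13
(1,3): 47 > 18
(1,4): 47 > 19
(1,5): 47 > 25
(1,6): 47 > 26
(1,7): 47 > 29
That's 6 pairs.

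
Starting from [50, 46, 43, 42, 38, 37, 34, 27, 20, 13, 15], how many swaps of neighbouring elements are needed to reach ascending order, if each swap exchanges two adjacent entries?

The minimum number of adjacent swaps to sort an array equals its inversion count, since every such swap removes exactly one inversion.
Count inversions — for each element, later elements that are smaller:
50: 46, 43, 42, 38, 37, 34, 27, 20, 13, 15 → 10
46: 43, 42, 38, 37, 34, 27, 20, 13, 15 → 9
43: 42, 38, 37, 34, 27, 20, 13, 15 → 8
42: 38, 37, 34, 27, 20, 13, 15 → 7
38: 37, 34, 27, 20, 13, 15 → 6
37: 34, 27, 20, 13, 15 → 5
34: 27, 20, 13, 15 → 4
27: 20, 13, 15 → 3
20: 13, 15 → 2
13: none → 0
15: none → 0
Total inversions: 10 + 9 + 8 + 7 + 6 + 5 + 4 + 3 + 2 + 0 + 0 = 54

There are 54 swaps.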